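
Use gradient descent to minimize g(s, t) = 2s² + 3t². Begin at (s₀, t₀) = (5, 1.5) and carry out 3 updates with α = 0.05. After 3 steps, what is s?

2.56

∇g = (4s, 6t)
Step 1: at (5, 1.5), ∇g = (20, 9) → (5, 1.5) − 0.05·(20, 9) = (4, 1.05)
Step 2: at (4, 1.05), ∇g = (16, 6.3) → (4, 1.05) − 0.05·(16, 6.3) = (3.2, 0.735)
Step 3: at (3.2, 0.735), ∇g = (12.8, 4.41) → (3.2, 0.735) − 0.05·(12.8, 4.41) = (2.56, 0.5145)
s = 2.56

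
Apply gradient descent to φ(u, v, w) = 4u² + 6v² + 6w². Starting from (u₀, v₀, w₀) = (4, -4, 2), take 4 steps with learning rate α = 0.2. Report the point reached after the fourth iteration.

(0.5184, -15.3664, 7.6832)

∇φ = (8u, 12v, 12w)
(u₁, v₁, w₁) = (4, -4, 2) − 0.2·(32, -48, 24) = (-2.4, 5.6, -2.8)
(u₂, v₂, w₂) = (-2.4, 5.6, -2.8) − 0.2·(-19.2, 67.2, -33.6) = (1.44, -7.84, 3.92)
(u₃, v₃, w₃) = (1.44, -7.84, 3.92) − 0.2·(11.52, -94.08, 47.04) = (-0.864, 10.976, -5.488)
(u₄, v₄, w₄) = (-0.864, 10.976, -5.488) − 0.2·(-6.912, 131.712, -65.856) = (0.5184, -15.3664, 7.6832)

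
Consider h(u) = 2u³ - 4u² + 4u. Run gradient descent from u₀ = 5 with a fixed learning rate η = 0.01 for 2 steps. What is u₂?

3.234824

h′(u) = 6u² - 8u + 4
Step 1: h′(5) = 114; u₁ = 5 − 0.01·114 = 3.86
Step 2: h′(3.86) = 62.5176; u₂ = 3.86 − 0.01·62.5176 = 3.234824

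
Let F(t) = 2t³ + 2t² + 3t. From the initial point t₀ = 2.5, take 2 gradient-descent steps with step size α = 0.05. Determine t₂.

F′(t) = 6t² + 4t + 3
Step 1: F′(2.5) = 50.5; t₁ = 2.5 − 0.05·50.5 = -0.025
Step 2: F′(-0.025) = 2.90375; t₂ = -0.025 − 0.05·2.90375 = -0.1701875

-0.1701875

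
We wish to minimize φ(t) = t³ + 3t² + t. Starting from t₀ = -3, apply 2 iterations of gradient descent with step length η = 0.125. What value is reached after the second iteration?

φ′(t) = 3t² + 6t + 1
Step 1: φ′(-3) = 10; t₁ = -3 − 0.125·10 = -4.25
Step 2: φ′(-4.25) = 29.6875; t₂ = -4.25 − 0.125·29.6875 = -7.9609375

-7.9609375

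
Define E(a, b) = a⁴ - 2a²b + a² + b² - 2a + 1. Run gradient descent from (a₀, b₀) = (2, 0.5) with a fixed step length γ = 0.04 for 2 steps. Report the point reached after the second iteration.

(0.83392, 0.7688)

∇E = (4a³ - 4ab + 2a - 2, -2a² + 2b)
(a₁, b₁) = (2, 0.5) − 0.04·(30, -7) = (0.8, 0.78)
(a₂, b₂) = (0.8, 0.78) − 0.04·(-0.848, 0.28) = (0.83392, 0.7688)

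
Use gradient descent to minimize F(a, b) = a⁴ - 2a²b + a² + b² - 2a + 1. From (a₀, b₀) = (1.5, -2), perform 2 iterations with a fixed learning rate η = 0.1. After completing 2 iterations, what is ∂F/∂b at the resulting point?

∇F = (4a³ - 4ab + 2a - 2, -2a² + 2b)
Step 1: at (1.5, -2), ∇F = (26.5, -8.5) → (1.5, -2) − 0.1·(26.5, -8.5) = (-1.15, -1.15)
Step 2: at (-1.15, -1.15), ∇F = (-15.6735, -4.945) → (-1.15, -1.15) − 0.1·(-15.6735, -4.945) = (0.41735, -0.6555)
∂F/∂b at (0.41735, -0.6555) = -1.659362045

-1.659362045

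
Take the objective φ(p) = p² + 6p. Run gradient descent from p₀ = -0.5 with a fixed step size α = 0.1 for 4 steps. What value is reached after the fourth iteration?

φ′(p) = 2p + 6
Step 1: φ′(-0.5) = 5; p₁ = -0.5 − 0.1·5 = -1
Step 2: φ′(-1) = 4; p₂ = -1 − 0.1·4 = -1.4
Step 3: φ′(-1.4) = 3.2; p₃ = -1.4 − 0.1·3.2 = -1.72
Step 4: φ′(-1.72) = 2.56; p₄ = -1.72 − 0.1·2.56 = -1.976

-1.976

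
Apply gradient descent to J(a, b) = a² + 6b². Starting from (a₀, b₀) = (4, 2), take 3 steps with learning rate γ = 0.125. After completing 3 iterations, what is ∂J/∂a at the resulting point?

∇J = (2a, 12b)
(a₁, b₁) = (4, 2) − 0.125·(8, 24) = (3, -1)
(a₂, b₂) = (3, -1) − 0.125·(6, -12) = (2.25, 0.5)
(a₃, b₃) = (2.25, 0.5) − 0.125·(4.5, 6) = (1.6875, -0.25)
∂J/∂a at (1.6875, -0.25) = 3.375

3.375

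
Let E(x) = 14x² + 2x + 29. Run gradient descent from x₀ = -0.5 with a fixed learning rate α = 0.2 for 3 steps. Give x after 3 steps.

41.644

E′(x) = 28x + 2
x₁ = -0.5 − 0.2·(-12) = 1.9
x₂ = 1.9 − 0.2·55.2 = -9.14
x₃ = -9.14 − 0.2·(-253.92) = 41.644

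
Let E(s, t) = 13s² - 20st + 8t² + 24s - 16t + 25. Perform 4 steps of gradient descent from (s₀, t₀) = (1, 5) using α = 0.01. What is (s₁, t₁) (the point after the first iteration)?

(1.5, 4.56)

∇E = (26s - 20t + 24, -20s + 16t - 16)
Step 1: at (1, 5), ∇E = (-50, 44) → (1, 5) − 0.01·(-50, 44) = (1.5, 4.56)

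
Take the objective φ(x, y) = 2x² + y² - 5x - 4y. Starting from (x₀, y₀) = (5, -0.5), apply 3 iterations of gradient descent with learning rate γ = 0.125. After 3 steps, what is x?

1.71875

∇φ = (4x - 5, 2y - 4)
(x₁, y₁) = (5, -0.5) − 0.125·(15, -5) = (3.125, 0.125)
(x₂, y₂) = (3.125, 0.125) − 0.125·(7.5, -3.75) = (2.1875, 0.59375)
(x₃, y₃) = (2.1875, 0.59375) − 0.125·(3.75, -2.8125) = (1.71875, 0.9453125)
x = 1.71875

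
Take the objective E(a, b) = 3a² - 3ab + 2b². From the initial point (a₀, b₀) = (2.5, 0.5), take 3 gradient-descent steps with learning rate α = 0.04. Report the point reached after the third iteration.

∇E = (6a - 3b, -3a + 4b)
Step 1: at (2.5, 0.5), ∇E = (13.5, -5.5) → (2.5, 0.5) − 0.04·(13.5, -5.5) = (1.96, 0.72)
Step 2: at (1.96, 0.72), ∇E = (9.6, -3) → (1.96, 0.72) − 0.04·(9.6, -3) = (1.576, 0.84)
Step 3: at (1.576, 0.84), ∇E = (6.936, -1.368) → (1.576, 0.84) − 0.04·(6.936, -1.368) = (1.29856, 0.89472)

(1.29856, 0.89472)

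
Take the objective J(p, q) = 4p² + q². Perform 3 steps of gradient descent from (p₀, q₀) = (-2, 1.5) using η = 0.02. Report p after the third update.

∇J = (8p, 2q)
(p₁, q₁) = (-2, 1.5) − 0.02·(-16, 3) = (-1.68, 1.44)
(p₂, q₂) = (-1.68, 1.44) − 0.02·(-13.44, 2.88) = (-1.4112, 1.3824)
(p₃, q₃) = (-1.4112, 1.3824) − 0.02·(-11.2896, 2.7648) = (-1.185408, 1.327104)
p = -1.185408

-1.185408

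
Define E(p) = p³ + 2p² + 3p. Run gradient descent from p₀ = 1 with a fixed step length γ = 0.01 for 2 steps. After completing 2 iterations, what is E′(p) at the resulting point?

E′(p) = 3p² + 4p + 3
p₁ = 1 − 0.01·10 = 0.9
p₂ = 0.9 − 0.01·9.03 = 0.8097
E′(p) at (0.8097) = 8.20564227

8.20564227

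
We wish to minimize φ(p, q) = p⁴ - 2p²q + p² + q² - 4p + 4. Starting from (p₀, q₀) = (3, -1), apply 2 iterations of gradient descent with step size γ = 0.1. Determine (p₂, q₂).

∇φ = (4p³ - 4pq + 2p - 4, -2p² + 2q)
(p₁, q₁) = (3, -1) − 0.1·(122, -20) = (-9.2, 1)
(p₂, q₂) = (-9.2, 1) − 0.1·(-3100.352, -167.28) = (300.8352, 17.728)

(300.8352, 17.728)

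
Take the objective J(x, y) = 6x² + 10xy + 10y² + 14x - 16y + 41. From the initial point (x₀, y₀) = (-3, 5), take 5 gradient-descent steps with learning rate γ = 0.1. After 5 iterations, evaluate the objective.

∇J = (12x + 10y + 14, 10x + 20y - 16)
(x₁, y₁) = (-3, 5) − 0.1·(28, 54) = (-5.8, -0.4)
(x₂, y₂) = (-5.8, -0.4) − 0.1·(-59.6, -82) = (0.16, 7.8)
(x₃, y₃) = (0.16, 7.8) − 0.1·(93.92, 141.6) = (-9.232, -6.36)
(x₄, y₄) = (-9.232, -6.36) − 0.1·(-160.384, -235.52) = (6.8064, 17.192)
(x₅, y₅) = (6.8064, 17.192) − 0.1·(267.5968, 395.904) = (-19.95328, -22.3984)
J(-19.95328, -22.3984) = 11994.9274696704

11994.9274696704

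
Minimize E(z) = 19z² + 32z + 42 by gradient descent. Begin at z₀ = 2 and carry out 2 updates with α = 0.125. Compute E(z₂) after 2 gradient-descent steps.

30378.546875

E′(z) = 38z + 32
Step 1: E′(2) = 108; z₁ = 2 − 0.125·108 = -11.5
Step 2: E′(-11.5) = -405; z₂ = -11.5 − 0.125·(-405) = 39.125
E(39.125) = 30378.546875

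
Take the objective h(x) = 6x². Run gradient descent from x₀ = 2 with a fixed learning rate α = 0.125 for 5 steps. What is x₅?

h′(x) = 12x
x₁ = 2 − 0.125·24 = -1
x₂ = -1 − 0.125·(-12) = 0.5
x₃ = 0.5 − 0.125·6 = -0.25
x₄ = -0.25 − 0.125·(-3) = 0.125
x₅ = 0.125 − 0.125·1.5 = -0.0625

-0.0625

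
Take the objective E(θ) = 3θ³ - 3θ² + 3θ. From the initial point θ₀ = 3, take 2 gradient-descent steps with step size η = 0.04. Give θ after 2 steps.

0.279744

E′(θ) = 9θ² - 6θ + 3
θ₁ = 3 − 0.04·66 = 0.36
θ₂ = 0.36 − 0.04·2.0064 = 0.279744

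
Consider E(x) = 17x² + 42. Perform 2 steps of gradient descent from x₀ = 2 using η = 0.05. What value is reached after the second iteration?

E′(x) = 34x
x₁ = 2 − 0.05·68 = -1.4
x₂ = -1.4 − 0.05·(-47.6) = 0.98

0.98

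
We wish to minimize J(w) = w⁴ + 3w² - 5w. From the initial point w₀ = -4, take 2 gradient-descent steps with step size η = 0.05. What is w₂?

-207.953125

J′(w) = 4w³ + 6w - 5
Step 1: J′(-4) = -285; w₁ = -4 − 0.05·(-285) = 10.25
Step 2: J′(10.25) = 4364.0625; w₂ = 10.25 − 0.05·4364.0625 = -207.953125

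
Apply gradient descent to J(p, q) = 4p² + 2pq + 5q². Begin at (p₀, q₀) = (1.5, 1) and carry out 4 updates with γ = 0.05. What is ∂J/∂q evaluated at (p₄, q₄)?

0.0659

∇J = (8p + 2q, 2p + 10q)
Step 1: at (1.5, 1), ∇J = (14, 13) → (1.5, 1) − 0.05·(14, 13) = (0.8, 0.35)
Step 2: at (0.8, 0.35), ∇J = (7.1, 5.1) → (0.8, 0.35) − 0.05·(7.1, 5.1) = (0.445, 0.095)
Step 3: at (0.445, 0.095), ∇J = (3.75, 1.84) → (0.445, 0.095) − 0.05·(3.75, 1.84) = (0.2575, 0.003)
Step 4: at (0.2575, 0.003), ∇J = (2.066, 0.545) → (0.2575, 0.003) − 0.05·(2.066, 0.545) = (0.1542, -0.02425)
∂J/∂q at (0.1542, -0.02425) = 0.0659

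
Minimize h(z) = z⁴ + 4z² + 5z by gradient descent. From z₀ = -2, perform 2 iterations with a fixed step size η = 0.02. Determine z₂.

-0.93907648

h′(z) = 4z³ + 8z + 5
Step 1: h′(-2) = -43; z₁ = -2 − 0.02·(-43) = -1.14
Step 2: h′(-1.14) = -10.046176; z₂ = -1.14 − 0.02·(-10.046176) = -0.93907648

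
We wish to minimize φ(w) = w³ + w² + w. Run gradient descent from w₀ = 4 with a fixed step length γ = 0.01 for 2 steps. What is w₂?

φ′(w) = 3w² + 2w + 1
w₁ = 4 − 0.01·57 = 3.43
w₂ = 3.43 − 0.01·43.1547 = 2.998453

2.998453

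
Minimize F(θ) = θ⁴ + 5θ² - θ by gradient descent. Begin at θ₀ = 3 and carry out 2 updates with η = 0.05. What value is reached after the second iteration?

F′(θ) = 4θ³ + 10θ - 1
Step 1: F′(3) = 137; θ₁ = 3 − 0.05·137 = -3.85
Step 2: F′(-3.85) = -267.7665; θ₂ = -3.85 − 0.05·(-267.7665) = 9.538325

9.538325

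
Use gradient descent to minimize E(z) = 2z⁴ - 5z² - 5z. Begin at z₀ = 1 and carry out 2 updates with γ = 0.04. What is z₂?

E′(z) = 8z³ - 10z - 5
z₁ = 1 − 0.04·(-7) = 1.28
z₂ = 1.28 − 0.04·(-1.022784) = 1.32091136

1.32091136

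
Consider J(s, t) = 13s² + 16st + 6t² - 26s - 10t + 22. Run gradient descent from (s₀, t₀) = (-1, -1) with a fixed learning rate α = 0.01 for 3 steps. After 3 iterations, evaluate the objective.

14.797253319936

∇J = (26s + 16t - 26, 16s + 12t - 10)
(s₁, t₁) = (-1, -1) − 0.01·(-68, -38) = (-0.32, -0.62)
(s₂, t₂) = (-0.32, -0.62) − 0.01·(-44.24, -22.56) = (0.1224, -0.3944)
(s₃, t₃) = (0.1224, -0.3944) − 0.01·(-29.128, -12.7744) = (0.41368, -0.266656)
J(0.41368, -0.266656) = 14.797253319936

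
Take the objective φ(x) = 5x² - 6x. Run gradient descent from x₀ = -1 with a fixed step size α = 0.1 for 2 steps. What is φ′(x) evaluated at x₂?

φ′(x) = 10x - 6
Step 1: φ′(-1) = -16; x₁ = -1 − 0.1·(-16) = 0.6
Step 2: φ′(0.6) = 0; x₂ = 0.6 − 0.1·0 = 0.6
φ′(x) at (0.6) = 0

0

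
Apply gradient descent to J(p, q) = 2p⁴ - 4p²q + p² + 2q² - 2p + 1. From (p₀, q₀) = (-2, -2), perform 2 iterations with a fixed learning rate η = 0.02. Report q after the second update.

-1.398272

∇J = (8p³ - 8pq + 2p - 2, -4p² + 4q)
(p₁, q₁) = (-2, -2) − 0.02·(-102, -24) = (0.04, -1.52)
(p₂, q₂) = (0.04, -1.52) − 0.02·(-1.433088, -6.0864) = (0.06866176, -1.398272)
q = -1.398272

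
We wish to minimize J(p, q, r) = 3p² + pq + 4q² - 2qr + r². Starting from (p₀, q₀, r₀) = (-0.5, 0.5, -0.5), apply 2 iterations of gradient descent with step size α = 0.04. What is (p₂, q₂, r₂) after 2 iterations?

(-0.3168, 0.2, -0.3608)

∇J = (6p + q, p + 8q - 2r, -2q + 2r)
(p₁, q₁, r₁) = (-0.5, 0.5, -0.5) − 0.04·(-2.5, 4.5, -2) = (-0.4, 0.32, -0.42)
(p₂, q₂, r₂) = (-0.4, 0.32, -0.42) − 0.04·(-2.08, 3, -1.48) = (-0.3168, 0.2, -0.3608)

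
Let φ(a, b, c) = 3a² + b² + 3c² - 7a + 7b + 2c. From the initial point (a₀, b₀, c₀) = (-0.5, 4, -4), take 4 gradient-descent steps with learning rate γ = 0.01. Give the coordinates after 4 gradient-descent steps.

∇φ = (6a - 7, 2b + 7, 6c + 2)
(a₁, b₁, c₁) = (-0.5, 4, -4) − 0.01·(-10, 15, -22) = (-0.4, 3.85, -3.78)
(a₂, b₂, c₂) = (-0.4, 3.85, -3.78) − 0.01·(-9.4, 14.7, -20.68) = (-0.306, 3.703, -3.5732)
(a₃, b₃, c₃) = (-0.306, 3.703, -3.5732) − 0.01·(-8.836, 14.406, -19.4392) = (-0.21764, 3.55894, -3.378808)
(a₄, b₄, c₄) = (-0.21764, 3.55894, -3.378808) − 0.01·(-8.30584, 14.11788, -18.272848) = (-0.1345816, 3.4177612, -3.19607952)

(-0.1345816, 3.4177612, -3.19607952)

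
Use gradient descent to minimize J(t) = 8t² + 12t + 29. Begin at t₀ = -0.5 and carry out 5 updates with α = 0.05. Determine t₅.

-0.74992

J′(t) = 16t + 12
t₁ = -0.5 − 0.05·4 = -0.7
t₂ = -0.7 − 0.05·0.8 = -0.74
t₃ = -0.74 − 0.05·0.16 = -0.748
t₄ = -0.748 − 0.05·0.032 = -0.7496
t₅ = -0.7496 − 0.05·0.0064 = -0.74992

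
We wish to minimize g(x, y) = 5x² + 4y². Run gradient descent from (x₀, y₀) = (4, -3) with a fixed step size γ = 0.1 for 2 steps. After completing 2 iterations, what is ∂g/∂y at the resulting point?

-0.96

∇g = (10x, 8y)
Step 1: at (4, -3), ∇g = (40, -24) → (4, -3) − 0.1·(40, -24) = (0, -0.6)
Step 2: at (0, -0.6), ∇g = (0, -4.8) → (0, -0.6) − 0.1·(0, -4.8) = (0, -0.12)
∂g/∂y at (0, -0.12) = -0.96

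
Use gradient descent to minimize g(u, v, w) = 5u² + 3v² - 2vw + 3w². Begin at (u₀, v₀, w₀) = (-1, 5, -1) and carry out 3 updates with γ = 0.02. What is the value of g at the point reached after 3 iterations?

∇g = (10u, 6v - 2w, -2v + 6w)
(u₁, v₁, w₁) = (-1, 5, -1) − 0.02·(-10, 32, -16) = (-0.8, 4.36, -0.68)
(u₂, v₂, w₂) = (-0.8, 4.36, -0.68) − 0.02·(-8, 27.52, -12.8) = (-0.64, 3.8096, -0.424)
(u₃, v₃, w₃) = (-0.64, 3.8096, -0.424) − 0.02·(-6.4, 23.7056, -10.1632) = (-0.512, 3.335488, -0.220736)
g(-0.512, 3.335488, -0.220736) = 36.305858297856

36.305858297856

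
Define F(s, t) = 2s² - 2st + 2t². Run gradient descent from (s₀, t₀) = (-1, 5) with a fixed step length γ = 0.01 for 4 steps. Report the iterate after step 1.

∇F = (4s - 2t, -2s + 4t)
Step 1: at (-1, 5), ∇F = (-14, 22) → (-1, 5) − 0.01·(-14, 22) = (-0.86, 4.78)

(-0.86, 4.78)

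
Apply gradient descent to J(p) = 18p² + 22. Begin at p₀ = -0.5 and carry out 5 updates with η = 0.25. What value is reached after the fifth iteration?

16384

J′(p) = 36p
p₁ = -0.5 − 0.25·(-18) = 4
p₂ = 4 − 0.25·144 = -32
p₃ = -32 − 0.25·(-1152) = 256
p₄ = 256 − 0.25·9216 = -2048
p₅ = -2048 − 0.25·(-73728) = 16384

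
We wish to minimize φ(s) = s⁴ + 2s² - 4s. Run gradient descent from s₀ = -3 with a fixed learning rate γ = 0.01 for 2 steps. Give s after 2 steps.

φ′(s) = 4s³ + 4s - 4
Step 1: φ′(-3) = -124; s₁ = -3 − 0.01·(-124) = -1.76
Step 2: φ′(-1.76) = -32.847104; s₂ = -1.76 − 0.01·(-32.847104) = -1.43152896

-1.43152896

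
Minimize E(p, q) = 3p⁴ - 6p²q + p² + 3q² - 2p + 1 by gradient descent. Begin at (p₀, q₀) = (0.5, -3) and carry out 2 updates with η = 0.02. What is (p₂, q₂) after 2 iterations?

(0.08284072, -2.294772)

∇E = (12p³ - 12pq + 2p - 2, -6p² + 6q)
(p₁, q₁) = (0.5, -3) − 0.02·(18.5, -19.5) = (0.13, -2.61)
(p₂, q₂) = (0.13, -2.61) − 0.02·(2.357964, -15.7614) = (0.08284072, -2.294772)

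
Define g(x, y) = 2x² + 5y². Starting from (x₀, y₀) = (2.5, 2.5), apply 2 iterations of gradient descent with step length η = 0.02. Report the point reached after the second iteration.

∇g = (4x, 10y)
(x₁, y₁) = (2.5, 2.5) − 0.02·(10, 25) = (2.3, 2)
(x₂, y₂) = (2.3, 2) − 0.02·(9.2, 20) = (2.116, 1.6)

(2.116, 1.6)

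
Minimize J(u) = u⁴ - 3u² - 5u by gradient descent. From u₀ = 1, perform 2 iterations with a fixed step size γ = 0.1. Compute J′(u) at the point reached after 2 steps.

-4.625953957632

J′(u) = 4u³ - 6u - 5
u₁ = 1 − 0.1·(-7) = 1.7
u₂ = 1.7 − 0.1·4.452 = 1.2548
J′(u) at (1.2548) = -4.625953957632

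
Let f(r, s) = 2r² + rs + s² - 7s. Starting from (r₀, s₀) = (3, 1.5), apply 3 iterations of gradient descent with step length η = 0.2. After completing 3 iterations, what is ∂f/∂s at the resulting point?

-1.784

∇f = (4r + s, r + 2s - 7)
Step 1: at (3, 1.5), ∇f = (13.5, -1) → (3, 1.5) − 0.2·(13.5, -1) = (0.3, 1.7)
Step 2: at (0.3, 1.7), ∇f = (2.9, -3.3) → (0.3, 1.7) − 0.2·(2.9, -3.3) = (-0.28, 2.36)
Step 3: at (-0.28, 2.36), ∇f = (1.24, -2.56) → (-0.28, 2.36) − 0.2·(1.24, -2.56) = (-0.528, 2.872)
∂f/∂s at (-0.528, 2.872) = -1.784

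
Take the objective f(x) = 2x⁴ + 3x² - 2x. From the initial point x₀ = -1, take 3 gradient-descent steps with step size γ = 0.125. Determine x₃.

f′(x) = 8x³ + 6x - 2
Step 1: f′(-1) = -16; x₁ = -1 − 0.125·(-16) = 1
Step 2: f′(1) = 12; x₂ = 1 − 0.125·12 = -0.5
Step 3: f′(-0.5) = -6; x₃ = -0.5 − 0.125·(-6) = 0.25

0.25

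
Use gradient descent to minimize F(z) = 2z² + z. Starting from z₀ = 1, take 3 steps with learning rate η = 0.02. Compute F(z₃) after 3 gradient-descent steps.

1.7698593792

F′(z) = 4z + 1
z₁ = 1 − 0.02·5 = 0.9
z₂ = 0.9 − 0.02·4.6 = 0.808
z₃ = 0.808 − 0.02·4.232 = 0.72336
F(0.72336) = 1.7698593792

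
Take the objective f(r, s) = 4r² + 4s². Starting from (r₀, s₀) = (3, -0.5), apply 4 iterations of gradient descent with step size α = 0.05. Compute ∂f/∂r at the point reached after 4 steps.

3.1104

∇f = (8r, 8s)
Step 1: at (3, -0.5), ∇f = (24, -4) → (3, -0.5) − 0.05·(24, -4) = (1.8, -0.3)
Step 2: at (1.8, -0.3), ∇f = (14.4, -2.4) → (1.8, -0.3) − 0.05·(14.4, -2.4) = (1.08, -0.18)
Step 3: at (1.08, -0.18), ∇f = (8.64, -1.44) → (1.08, -0.18) − 0.05·(8.64, -1.44) = (0.648, -0.108)
Step 4: at (0.648, -0.108), ∇f = (5.184, -0.864) → (0.648, -0.108) − 0.05·(5.184, -0.864) = (0.3888, -0.0648)
∂f/∂r at (0.3888, -0.0648) = 3.1104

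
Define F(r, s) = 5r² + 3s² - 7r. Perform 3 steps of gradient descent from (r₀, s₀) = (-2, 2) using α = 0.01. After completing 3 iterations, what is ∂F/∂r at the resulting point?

-19.683

∇F = (10r - 7, 6s)
(r₁, s₁) = (-2, 2) − 0.01·(-27, 12) = (-1.73, 1.88)
(r₂, s₂) = (-1.73, 1.88) − 0.01·(-24.3, 11.28) = (-1.487, 1.7672)
(r₃, s₃) = (-1.487, 1.7672) − 0.01·(-21.87, 10.6032) = (-1.2683, 1.661168)
∂F/∂r at (-1.2683, 1.661168) = -19.683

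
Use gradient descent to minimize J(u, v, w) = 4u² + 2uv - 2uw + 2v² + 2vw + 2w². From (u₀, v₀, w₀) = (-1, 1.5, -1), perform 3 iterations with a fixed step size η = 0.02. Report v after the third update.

∇J = (8u + 2v - 2w, 2u + 4v + 2w, -2u + 2v + 4w)
Step 1: at (-1, 1.5, -1), ∇J = (-3, 2, 1) → (-1, 1.5, -1) − 0.02·(-3, 2, 1) = (-0.94, 1.46, -1.02)
Step 2: at (-0.94, 1.46, -1.02), ∇J = (-2.56, 1.92, 0.72) → (-0.94, 1.46, -1.02) − 0.02·(-2.56, 1.92, 0.72) = (-0.8888, 1.4216, -1.0344)
Step 3: at (-0.8888, 1.4216, -1.0344), ∇J = (-2.1984, 1.84, 0.4832) → (-0.8888, 1.4216, -1.0344) − 0.02·(-2.1984, 1.84, 0.4832) = (-0.844832, 1.3848, -1.044064)
v = 1.3848

1.3848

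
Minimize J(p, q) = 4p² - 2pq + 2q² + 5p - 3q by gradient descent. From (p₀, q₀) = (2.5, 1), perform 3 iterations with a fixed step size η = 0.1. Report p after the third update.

∇J = (8p - 2q + 5, -2p + 4q - 3)
Step 1: at (2.5, 1), ∇J = (23, -4) → (2.5, 1) − 0.1·(23, -4) = (0.2, 1.4)
Step 2: at (0.2, 1.4), ∇J = (3.8, 2.2) → (0.2, 1.4) − 0.1·(3.8, 2.2) = (-0.18, 1.18)
Step 3: at (-0.18, 1.18), ∇J = (1.2, 2.08) → (-0.18, 1.18) − 0.1·(1.2, 2.08) = (-0.3, 0.972)
p = -0.3

-0.3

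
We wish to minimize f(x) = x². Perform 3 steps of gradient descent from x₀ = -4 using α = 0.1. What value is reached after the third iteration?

-2.048

f′(x) = 2x
x₁ = -4 − 0.1·(-8) = -3.2
x₂ = -3.2 − 0.1·(-6.4) = -2.56
x₃ = -2.56 − 0.1·(-5.12) = -2.048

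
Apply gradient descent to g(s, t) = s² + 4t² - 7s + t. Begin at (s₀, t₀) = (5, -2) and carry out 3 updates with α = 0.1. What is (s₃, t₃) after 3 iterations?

∇g = (2s - 7, 8t + 1)
(s₁, t₁) = (5, -2) − 0.1·(3, -15) = (4.7, -0.5)
(s₂, t₂) = (4.7, -0.5) − 0.1·(2.4, -3) = (4.46, -0.2)
(s₃, t₃) = (4.46, -0.2) − 0.1·(1.92, -0.6) = (4.268, -0.14)

(4.268, -0.14)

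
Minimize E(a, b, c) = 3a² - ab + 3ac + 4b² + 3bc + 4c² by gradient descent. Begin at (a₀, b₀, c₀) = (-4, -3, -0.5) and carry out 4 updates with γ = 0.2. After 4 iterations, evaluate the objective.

∇E = (6a - b + 3c, -a + 8b + 3c, 3a + 3b + 8c)
(a₁, b₁, c₁) = (-4, -3, -0.5) − 0.2·(-22.5, -21.5, -25) = (0.5, 1.3, 4.5)
(a₂, b₂, c₂) = (0.5, 1.3, 4.5) − 0.2·(15.2, 23.4, 41.4) = (-2.54, -3.38, -3.78)
(a₃, b₃, c₃) = (-2.54, -3.38, -3.78) − 0.2·(-23.2, -35.84, -48) = (2.1, 3.788, 5.82)
(a₄, b₄, c₄) = (2.1, 3.788, 5.82) − 0.2·(26.272, 45.664, 64.224) = (-3.1544, -5.3448, -7.0248)
E(-3.1544, -5.3448, -7.0248) = 503.76542976

503.76542976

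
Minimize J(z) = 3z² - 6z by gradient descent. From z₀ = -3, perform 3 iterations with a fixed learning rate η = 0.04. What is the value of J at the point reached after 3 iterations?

6.249596571648

J′(z) = 6z - 6
Step 1: J′(-3) = -24; z₁ = -3 − 0.04·(-24) = -2.04
Step 2: J′(-2.04) = -18.24; z₂ = -2.04 − 0.04·(-18.24) = -1.3104
Step 3: J′(-1.3104) = -13.8624; z₃ = -1.3104 − 0.04·(-13.8624) = -0.755904
J(-0.755904) = 6.249596571648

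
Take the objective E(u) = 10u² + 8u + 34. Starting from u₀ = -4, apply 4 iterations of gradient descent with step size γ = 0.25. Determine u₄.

E′(u) = 20u + 8
Step 1: E′(-4) = -72; u₁ = -4 − 0.25·(-72) = 14
Step 2: E′(14) = 288; u₂ = 14 − 0.25·288 = -58
Step 3: E′(-58) = -1152; u₃ = -58 − 0.25·(-1152) = 230
Step 4: E′(230) = 4608; u₄ = 230 − 0.25·4608 = -922

-922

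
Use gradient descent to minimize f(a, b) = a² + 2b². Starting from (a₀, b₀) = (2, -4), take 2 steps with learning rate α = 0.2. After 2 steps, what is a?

∇f = (2a, 4b)
(a₁, b₁) = (2, -4) − 0.2·(4, -16) = (1.2, -0.8)
(a₂, b₂) = (1.2, -0.8) − 0.2·(2.4, -3.2) = (0.72, -0.16)
a = 0.72

0.72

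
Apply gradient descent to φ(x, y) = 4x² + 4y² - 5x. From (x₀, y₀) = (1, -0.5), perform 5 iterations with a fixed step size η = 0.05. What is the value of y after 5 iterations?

-0.03888

∇φ = (8x - 5, 8y)
(x₁, y₁) = (1, -0.5) − 0.05·(3, -4) = (0.85, -0.3)
(x₂, y₂) = (0.85, -0.3) − 0.05·(1.8, -2.4) = (0.76, -0.18)
(x₃, y₃) = (0.76, -0.18) − 0.05·(1.08, -1.44) = (0.706, -0.108)
(x₄, y₄) = (0.706, -0.108) − 0.05·(0.648, -0.864) = (0.6736, -0.0648)
(x₅, y₅) = (0.6736, -0.0648) − 0.05·(0.3888, -0.5184) = (0.65416, -0.03888)
y = -0.03888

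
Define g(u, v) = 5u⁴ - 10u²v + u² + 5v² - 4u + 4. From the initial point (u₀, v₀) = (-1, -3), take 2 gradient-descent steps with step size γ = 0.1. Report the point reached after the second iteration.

∇g = (20u³ - 20uv + 2u - 4, -10u² + 10v)
Step 1: at (-1, -3), ∇g = (-86, -40) → (-1, -3) − 0.1·(-86, -40) = (7.6, 1)
Step 2: at (7.6, 1), ∇g = (8638.72, -567.6) → (7.6, 1) − 0.1·(8638.72, -567.6) = (-856.272, 57.76)

(-856.272, 57.76)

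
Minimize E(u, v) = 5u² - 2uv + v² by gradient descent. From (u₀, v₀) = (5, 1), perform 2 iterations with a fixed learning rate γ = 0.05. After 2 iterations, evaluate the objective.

8.3008

∇E = (10u - 2v, -2u + 2v)
Step 1: at (5, 1), ∇E = (48, -8) → (5, 1) − 0.05·(48, -8) = (2.6, 1.4)
Step 2: at (2.6, 1.4), ∇E = (23.2, -2.4) → (2.6, 1.4) − 0.05·(23.2, -2.4) = (1.44, 1.52)
E(1.44, 1.52) = 8.3008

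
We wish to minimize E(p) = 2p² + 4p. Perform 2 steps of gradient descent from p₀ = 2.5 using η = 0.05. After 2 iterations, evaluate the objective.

8.0352

E′(p) = 4p + 4
p₁ = 2.5 − 0.05·14 = 1.8
p₂ = 1.8 − 0.05·11.2 = 1.24
E(1.24) = 8.0352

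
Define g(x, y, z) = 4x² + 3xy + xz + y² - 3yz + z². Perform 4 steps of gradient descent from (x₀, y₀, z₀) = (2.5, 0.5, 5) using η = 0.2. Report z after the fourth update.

6.2384

∇g = (8x + 3y + z, 3x + 2y - 3z, x - 3y + 2z)
Step 1: at (2.5, 0.5, 5), ∇g = (26.5, -6.5, 11) → (2.5, 0.5, 5) − 0.2·(26.5, -6.5, 11) = (-2.8, 1.8, 2.8)
Step 2: at (-2.8, 1.8, 2.8), ∇g = (-14.2, -13.2, -2.6) → (-2.8, 1.8, 2.8) − 0.2·(-14.2, -13.2, -2.6) = (0.04, 4.44, 3.32)
Step 3: at (0.04, 4.44, 3.32), ∇g = (16.96, -0.96, -6.64) → (0.04, 4.44, 3.32) − 0.2·(16.96, -0.96, -6.64) = (-3.352, 4.632, 4.648)
Step 4: at (-3.352, 4.632, 4.648), ∇g = (-8.272, -14.736, -7.952) → (-3.352, 4.632, 4.648) − 0.2·(-8.272, -14.736, -7.952) = (-1.6976, 7.5792, 6.2384)
z = 6.2384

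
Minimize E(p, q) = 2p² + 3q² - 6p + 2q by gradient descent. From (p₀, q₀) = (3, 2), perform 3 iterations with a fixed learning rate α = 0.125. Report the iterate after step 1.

∇E = (4p - 6, 6q + 2)
Step 1: at (3, 2), ∇E = (6, 14) → (3, 2) − 0.125·(6, 14) = (2.25, 0.25)

(2.25, 0.25)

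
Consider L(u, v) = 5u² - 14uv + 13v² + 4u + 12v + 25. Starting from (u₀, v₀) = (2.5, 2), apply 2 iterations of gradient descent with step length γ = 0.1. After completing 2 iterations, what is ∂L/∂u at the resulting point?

∇L = (10u - 14v + 4, -14u + 26v + 12)
(u₁, v₁) = (2.5, 2) − 0.1·(1, 29) = (2.4, -0.9)
(u₂, v₂) = (2.4, -0.9) − 0.1·(40.6, -45) = (-1.66, 3.6)
∂L/∂u at (-1.66, 3.6) = -63

-63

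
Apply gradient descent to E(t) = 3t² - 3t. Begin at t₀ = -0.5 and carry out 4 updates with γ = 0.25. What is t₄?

0.4375

E′(t) = 6t - 3
t₁ = -0.5 − 0.25·(-6) = 1
t₂ = 1 − 0.25·3 = 0.25
t₃ = 0.25 − 0.25·(-1.5) = 0.625
t₄ = 0.625 − 0.25·0.75 = 0.4375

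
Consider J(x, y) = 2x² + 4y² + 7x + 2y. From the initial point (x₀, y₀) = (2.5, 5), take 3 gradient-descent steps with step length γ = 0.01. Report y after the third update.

∇J = (4x + 7, 8y + 2)
Step 1: at (2.5, 5), ∇J = (17, 42) → (2.5, 5) − 0.01·(17, 42) = (2.33, 4.58)
Step 2: at (2.33, 4.58), ∇J = (16.32, 38.64) → (2.33, 4.58) − 0.01·(16.32, 38.64) = (2.1668, 4.1936)
Step 3: at (2.1668, 4.1936), ∇J = (15.6672, 35.5488) → (2.1668, 4.1936) − 0.01·(15.6672, 35.5488) = (2.010128, 3.838112)
y = 3.838112

3.838112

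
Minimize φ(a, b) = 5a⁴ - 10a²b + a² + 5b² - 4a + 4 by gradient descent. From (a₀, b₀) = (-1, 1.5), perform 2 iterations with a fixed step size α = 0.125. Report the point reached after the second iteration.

∇φ = (20a³ - 20ab + 2a - 4, -10a² + 10b)
Step 1: at (-1, 1.5), ∇φ = (4, 5) → (-1, 1.5) − 0.125·(4, 5) = (-1.5, 0.875)
Step 2: at (-1.5, 0.875), ∇φ = (-48.25, -13.75) → (-1.5, 0.875) − 0.125·(-48.25, -13.75) = (4.53125, 2.59375)

(4.53125, 2.59375)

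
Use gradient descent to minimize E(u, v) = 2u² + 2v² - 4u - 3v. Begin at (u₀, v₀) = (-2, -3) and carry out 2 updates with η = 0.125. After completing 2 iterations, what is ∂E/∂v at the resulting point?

-3.75

∇E = (4u - 4, 4v - 3)
Step 1: at (-2, -3), ∇E = (-12, -15) → (-2, -3) − 0.125·(-12, -15) = (-0.5, -1.125)
Step 2: at (-0.5, -1.125), ∇E = (-6, -7.5) → (-0.5, -1.125) − 0.125·(-6, -7.5) = (0.25, -0.1875)
∂E/∂v at (0.25, -0.1875) = -3.75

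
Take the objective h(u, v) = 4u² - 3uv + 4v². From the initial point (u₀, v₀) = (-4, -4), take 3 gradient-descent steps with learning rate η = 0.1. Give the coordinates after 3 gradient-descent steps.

∇h = (8u - 3v, -3u + 8v)
(u₁, v₁) = (-4, -4) − 0.1·(-20, -20) = (-2, -2)
(u₂, v₂) = (-2, -2) − 0.1·(-10, -10) = (-1, -1)
(u₃, v₃) = (-1, -1) − 0.1·(-5, -5) = (-0.5, -0.5)

(-0.5, -0.5)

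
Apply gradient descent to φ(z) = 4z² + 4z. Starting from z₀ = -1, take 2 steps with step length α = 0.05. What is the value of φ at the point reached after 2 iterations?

-0.8704

φ′(z) = 8z + 4
z₁ = -1 − 0.05·(-4) = -0.8
z₂ = -0.8 − 0.05·(-2.4) = -0.68
φ(-0.68) = -0.8704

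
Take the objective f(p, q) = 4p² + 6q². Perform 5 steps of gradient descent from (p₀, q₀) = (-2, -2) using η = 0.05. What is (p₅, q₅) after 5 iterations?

(-0.15552, -0.02048)

∇f = (8p, 12q)
Step 1: at (-2, -2), ∇f = (-16, -24) → (-2, -2) − 0.05·(-16, -24) = (-1.2, -0.8)
Step 2: at (-1.2, -0.8), ∇f = (-9.6, -9.6) → (-1.2, -0.8) − 0.05·(-9.6, -9.6) = (-0.72, -0.32)
Step 3: at (-0.72, -0.32), ∇f = (-5.76, -3.84) → (-0.72, -0.32) − 0.05·(-5.76, -3.84) = (-0.432, -0.128)
Step 4: at (-0.432, -0.128), ∇f = (-3.456, -1.536) → (-0.432, -0.128) − 0.05·(-3.456, -1.536) = (-0.2592, -0.0512)
Step 5: at (-0.2592, -0.0512), ∇f = (-2.0736, -0.6144) → (-0.2592, -0.0512) − 0.05·(-2.0736, -0.6144) = (-0.15552, -0.02048)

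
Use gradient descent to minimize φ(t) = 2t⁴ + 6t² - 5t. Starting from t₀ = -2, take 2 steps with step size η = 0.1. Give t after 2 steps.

-312.1736

φ′(t) = 8t³ + 12t - 5
Step 1: φ′(-2) = -93; t₁ = -2 − 0.1·(-93) = 7.3
Step 2: φ′(7.3) = 3194.736; t₂ = 7.3 − 0.1·3194.736 = -312.1736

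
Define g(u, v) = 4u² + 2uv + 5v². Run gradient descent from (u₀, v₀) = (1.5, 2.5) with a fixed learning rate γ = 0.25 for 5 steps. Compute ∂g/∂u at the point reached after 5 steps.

-333.59375

∇g = (8u + 2v, 2u + 10v)
Step 1: at (1.5, 2.5), ∇g = (17, 28) → (1.5, 2.5) − 0.25·(17, 28) = (-2.75, -4.5)
Step 2: at (-2.75, -4.5), ∇g = (-31, -50.5) → (-2.75, -4.5) − 0.25·(-31, -50.5) = (5, 8.125)
Step 3: at (5, 8.125), ∇g = (56.25, 91.25) → (5, 8.125) − 0.25·(56.25, 91.25) = (-9.0625, -14.6875)
Step 4: at (-9.0625, -14.6875), ∇g = (-101.875, -165) → (-9.0625, -14.6875) − 0.25·(-101.875, -165) = (16.40625, 26.5625)
Step 5: at (16.40625, 26.5625), ∇g = (184.375, 298.4375) → (16.40625, 26.5625) − 0.25·(184.375, 298.4375) = (-29.6875, -48.046875)
∂g/∂u at (-29.6875, -48.046875) = -333.59375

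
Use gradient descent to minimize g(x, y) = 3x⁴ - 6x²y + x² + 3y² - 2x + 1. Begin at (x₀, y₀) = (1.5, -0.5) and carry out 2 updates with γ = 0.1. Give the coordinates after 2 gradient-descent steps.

(46.14765, 8.0215)

∇g = (12x³ - 12xy + 2x - 2, -6x² + 6y)
Step 1: at (1.5, -0.5), ∇g = (50.5, -16.5) → (1.5, -0.5) − 0.1·(50.5, -16.5) = (-3.55, 1.15)
Step 2: at (-3.55, 1.15), ∇g = (-496.9765, -68.715) → (-3.55, 1.15) − 0.1·(-496.9765, -68.715) = (46.14765, 8.0215)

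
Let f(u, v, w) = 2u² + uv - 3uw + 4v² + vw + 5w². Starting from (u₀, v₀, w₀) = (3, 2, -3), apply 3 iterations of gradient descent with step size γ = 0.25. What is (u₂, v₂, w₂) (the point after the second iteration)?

(5.1875, 1.125, -10.9375)

∇f = (4u + v - 3w, u + 8v + w, -3u + v + 10w)
(u₁, v₁, w₁) = (3, 2, -3) − 0.25·(23, 16, -37) = (-2.75, -2, 6.25)
(u₂, v₂, w₂) = (-2.75, -2, 6.25) − 0.25·(-31.75, -12.5, 68.75) = (5.1875, 1.125, -10.9375)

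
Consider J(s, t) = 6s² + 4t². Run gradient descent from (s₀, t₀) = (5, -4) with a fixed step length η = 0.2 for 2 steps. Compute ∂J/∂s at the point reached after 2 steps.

117.6

∇J = (12s, 8t)
Step 1: at (5, -4), ∇J = (60, -32) → (5, -4) − 0.2·(60, -32) = (-7, 2.4)
Step 2: at (-7, 2.4), ∇J = (-84, 19.2) → (-7, 2.4) − 0.2·(-84, 19.2) = (9.8, -1.44)
∂J/∂s at (9.8, -1.44) = 117.6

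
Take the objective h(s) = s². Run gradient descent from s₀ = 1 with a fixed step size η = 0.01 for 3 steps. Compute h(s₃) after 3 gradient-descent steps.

h′(s) = 2s
s₁ = 1 − 0.01·2 = 0.98
s₂ = 0.98 − 0.01·1.96 = 0.9604
s₃ = 0.9604 − 0.01·1.9208 = 0.941192
h(0.941192) = 0.885842380864

0.885842380864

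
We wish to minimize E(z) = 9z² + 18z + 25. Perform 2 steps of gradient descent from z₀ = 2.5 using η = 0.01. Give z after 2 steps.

1.3534

E′(z) = 18z + 18
z₁ = 2.5 − 0.01·63 = 1.87
z₂ = 1.87 − 0.01·51.66 = 1.3534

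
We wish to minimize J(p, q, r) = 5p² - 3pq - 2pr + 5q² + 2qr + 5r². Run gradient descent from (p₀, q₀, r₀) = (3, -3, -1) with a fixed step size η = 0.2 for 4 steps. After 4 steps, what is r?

∇J = (10p - 3q - 2r, -3p + 10q + 2r, -2p + 2q + 10r)
(p₁, q₁, r₁) = (3, -3, -1) − 0.2·(41, -41, -22) = (-5.2, 5.2, 3.4)
(p₂, q₂, r₂) = (-5.2, 5.2, 3.4) − 0.2·(-74.4, 74.4, 54.8) = (9.68, -9.68, -7.56)
(p₃, q₃, r₃) = (9.68, -9.68, -7.56) − 0.2·(140.96, -140.96, -114.32) = (-18.512, 18.512, 15.304)
(p₄, q₄, r₄) = (-18.512, 18.512, 15.304) − 0.2·(-271.264, 271.264, 227.088) = (35.7408, -35.7408, -30.1136)
r = -30.1136

-30.1136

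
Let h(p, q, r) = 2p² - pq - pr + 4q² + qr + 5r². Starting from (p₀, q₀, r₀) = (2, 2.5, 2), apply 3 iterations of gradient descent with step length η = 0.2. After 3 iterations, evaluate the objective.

∇h = (4p - q - r, -p + 8q + r, -p + q + 10r)
Step 1: at (2, 2.5, 2), ∇h = (3.5, 20, 20.5) → (2, 2.5, 2) − 0.2·(3.5, 20, 20.5) = (1.3, -1.5, -2.1)
Step 2: at (1.3, -1.5, -2.1), ∇h = (8.8, -15.4, -23.8) → (1.3, -1.5, -2.1) − 0.2·(8.8, -15.4, -23.8) = (-0.46, 1.58, 2.66)
Step 3: at (-0.46, 1.58, 2.66), ∇h = (-6.08, 15.76, 28.64) → (-0.46, 1.58, 2.66) − 0.2·(-6.08, 15.76, 28.64) = (0.756, -1.572, -3.068)
h(0.756, -1.572, -3.068) = 66.421664

66.421664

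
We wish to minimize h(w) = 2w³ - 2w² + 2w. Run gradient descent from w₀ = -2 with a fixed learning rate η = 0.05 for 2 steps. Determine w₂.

-8.647

h′(w) = 6w² - 4w + 2
Step 1: h′(-2) = 34; w₁ = -2 − 0.05·34 = -3.7
Step 2: h′(-3.7) = 98.94; w₂ = -3.7 − 0.05·98.94 = -8.647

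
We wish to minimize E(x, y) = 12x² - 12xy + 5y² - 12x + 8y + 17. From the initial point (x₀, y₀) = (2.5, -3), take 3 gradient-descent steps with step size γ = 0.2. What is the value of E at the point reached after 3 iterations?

∇E = (24x - 12y - 12, -12x + 10y + 8)
(x₁, y₁) = (2.5, -3) − 0.2·(84, -52) = (-14.3, 7.4)
(x₂, y₂) = (-14.3, 7.4) − 0.2·(-444, 253.6) = (74.5, -43.32)
(x₃, y₃) = (74.5, -43.32) − 0.2·(2295.84, -1319.2) = (-384.668, 220.52)
E(-384.668, 220.52) = 3043100.019008

3043100.019008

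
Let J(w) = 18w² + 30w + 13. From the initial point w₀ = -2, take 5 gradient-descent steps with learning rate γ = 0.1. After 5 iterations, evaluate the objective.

345859.8843507712

J′(w) = 36w + 30
w₁ = -2 − 0.1·(-42) = 2.2
w₂ = 2.2 − 0.1·109.2 = -8.72
w₃ = -8.72 − 0.1·(-283.92) = 19.672
w₄ = 19.672 − 0.1·738.192 = -54.1472
w₅ = -54.1472 − 0.1·(-1919.2992) = 137.78272
J(137.78272) = 345859.8843507712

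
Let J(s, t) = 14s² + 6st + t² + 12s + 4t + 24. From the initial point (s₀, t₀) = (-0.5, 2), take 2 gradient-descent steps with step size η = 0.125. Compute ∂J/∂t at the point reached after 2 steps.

18.75

∇J = (28s + 6t + 12, 6s + 2t + 4)
(s₁, t₁) = (-0.5, 2) − 0.125·(10, 5) = (-1.75, 1.375)
(s₂, t₂) = (-1.75, 1.375) − 0.125·(-28.75, -3.75) = (1.84375, 1.84375)
∂J/∂t at (1.84375, 1.84375) = 18.75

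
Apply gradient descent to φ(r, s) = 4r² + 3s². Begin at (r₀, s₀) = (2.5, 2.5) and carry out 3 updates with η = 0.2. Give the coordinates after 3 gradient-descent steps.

(-0.54, -0.02)

∇φ = (8r, 6s)
(r₁, s₁) = (2.5, 2.5) − 0.2·(20, 15) = (-1.5, -0.5)
(r₂, s₂) = (-1.5, -0.5) − 0.2·(-12, -3) = (0.9, 0.1)
(r₃, s₃) = (0.9, 0.1) − 0.2·(7.2, 0.6) = (-0.54, -0.02)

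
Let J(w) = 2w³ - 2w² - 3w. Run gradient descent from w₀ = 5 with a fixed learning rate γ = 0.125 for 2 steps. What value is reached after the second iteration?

J′(w) = 6w² - 4w - 3
Step 1: J′(5) = 127; w₁ = 5 − 0.125·127 = -10.875
Step 2: J′(-10.875) = 750.09375; w₂ = -10.875 − 0.125·750.09375 = -104.63671875

-104.63671875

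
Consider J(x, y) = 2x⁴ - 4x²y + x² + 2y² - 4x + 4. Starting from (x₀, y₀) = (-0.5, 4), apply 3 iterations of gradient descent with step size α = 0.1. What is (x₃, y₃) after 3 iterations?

(-1.5272, 1.924)

∇J = (8x³ - 8xy + 2x - 4, -4x² + 4y)
(x₁, y₁) = (-0.5, 4) − 0.1·(10, 15) = (-1.5, 2.5)
(x₂, y₂) = (-1.5, 2.5) − 0.1·(-4, 1) = (-1.1, 2.4)
(x₃, y₃) = (-1.1, 2.4) − 0.1·(4.272, 4.76) = (-1.5272, 1.924)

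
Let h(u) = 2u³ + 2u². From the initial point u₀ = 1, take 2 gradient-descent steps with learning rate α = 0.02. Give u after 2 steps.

0.6592

h′(u) = 6u² + 4u
u₁ = 1 − 0.02·10 = 0.8
u₂ = 0.8 − 0.02·7.04 = 0.6592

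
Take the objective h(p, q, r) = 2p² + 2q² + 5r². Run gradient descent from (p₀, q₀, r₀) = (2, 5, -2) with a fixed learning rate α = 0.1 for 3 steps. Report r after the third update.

0

∇h = (4p, 4q, 10r)
Step 1: at (2, 5, -2), ∇h = (8, 20, -20) → (2, 5, -2) − 0.1·(8, 20, -20) = (1.2, 3, 0)
Step 2: at (1.2, 3, 0), ∇h = (4.8, 12, 0) → (1.2, 3, 0) − 0.1·(4.8, 12, 0) = (0.72, 1.8, 0)
Step 3: at (0.72, 1.8, 0), ∇h = (2.88, 7.2, 0) → (0.72, 1.8, 0) − 0.1·(2.88, 7.2, 0) = (0.432, 1.08, 0)
r = 0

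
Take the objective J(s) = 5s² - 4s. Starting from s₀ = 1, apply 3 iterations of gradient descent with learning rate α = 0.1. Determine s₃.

0.4

J′(s) = 10s - 4
s₁ = 1 − 0.1·6 = 0.4
s₂ = 0.4 − 0.1·0 = 0.4
s₃ = 0.4 − 0.1·0 = 0.4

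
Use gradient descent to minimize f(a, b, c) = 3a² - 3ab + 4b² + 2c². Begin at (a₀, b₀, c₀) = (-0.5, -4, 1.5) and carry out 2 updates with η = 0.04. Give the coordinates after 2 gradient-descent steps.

∇f = (6a - 3b, -3a + 8b, 4c)
Step 1: at (-0.5, -4, 1.5), ∇f = (9, -30.5, 6) → (-0.5, -4, 1.5) − 0.04·(9, -30.5, 6) = (-0.86, -2.78, 1.26)
Step 2: at (-0.86, -2.78, 1.26), ∇f = (3.18, -19.66, 5.04) → (-0.86, -2.78, 1.26) − 0.04·(3.18, -19.66, 5.04) = (-0.9872, -1.9936, 1.0584)

(-0.9872, -1.9936, 1.0584)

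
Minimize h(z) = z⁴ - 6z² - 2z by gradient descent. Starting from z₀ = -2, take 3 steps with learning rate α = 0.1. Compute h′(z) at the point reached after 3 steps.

h′(z) = 4z³ - 12z - 2
Step 1: h′(-2) = -10; z₁ = -2 − 0.1·(-10) = -1
Step 2: h′(-1) = 6; z₂ = -1 − 0.1·6 = -1.6
Step 3: h′(-1.6) = 0.816; z₃ = -1.6 − 0.1·0.816 = -1.6816
h′(z) at (-1.6816) = -0.841569705984

-0.841569705984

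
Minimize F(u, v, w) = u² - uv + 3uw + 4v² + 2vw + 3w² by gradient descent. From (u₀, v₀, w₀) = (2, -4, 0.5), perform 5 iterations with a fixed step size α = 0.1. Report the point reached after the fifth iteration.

(0.45446, 0.11283, -0.25331)

∇F = (2u - v + 3w, -u + 8v + 2w, 3u + 2v + 6w)
Step 1: at (2, -4, 0.5), ∇F = (9.5, -33, 1) → (2, -4, 0.5) − 0.1·(9.5, -33, 1) = (1.05, -0.7, 0.4)
Step 2: at (1.05, -0.7, 0.4), ∇F = (4, -5.85, 4.15) → (1.05, -0.7, 0.4) − 0.1·(4, -5.85, 4.15) = (0.65, -0.115, -0.015)
Step 3: at (0.65, -0.115, -0.015), ∇F = (1.37, -1.6, 1.63) → (0.65, -0.115, -0.015) − 0.1·(1.37, -1.6, 1.63) = (0.513, 0.045, -0.178)
Step 4: at (0.513, 0.045, -0.178), ∇F = (0.447, -0.509, 0.561) → (0.513, 0.045, -0.178) − 0.1·(0.447, -0.509, 0.561) = (0.4683, 0.0959, -0.2341)
Step 5: at (0.4683, 0.0959, -0.2341), ∇F = (0.1384, -0.1693, 0.1921) → (0.4683, 0.0959, -0.2341) − 0.1·(0.1384, -0.1693, 0.1921) = (0.45446, 0.11283, -0.25331)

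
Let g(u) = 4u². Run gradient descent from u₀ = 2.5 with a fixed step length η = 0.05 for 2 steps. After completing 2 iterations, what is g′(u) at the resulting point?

g′(u) = 8u
Step 1: g′(2.5) = 20; u₁ = 2.5 − 0.05·20 = 1.5
Step 2: g′(1.5) = 12; u₂ = 1.5 − 0.05·12 = 0.9
g′(u) at (0.9) = 7.2

7.2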